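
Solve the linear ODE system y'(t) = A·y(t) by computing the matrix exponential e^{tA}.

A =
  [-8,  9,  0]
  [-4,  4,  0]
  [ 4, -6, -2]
e^{tA} =
  [-6*t*exp(-2*t) + exp(-2*t), 9*t*exp(-2*t), 0]
  [-4*t*exp(-2*t), 6*t*exp(-2*t) + exp(-2*t), 0]
  [4*t*exp(-2*t), -6*t*exp(-2*t), exp(-2*t)]

Strategy: write A = P · J · P⁻¹ where J is a Jordan canonical form, so e^{tA} = P · e^{tJ} · P⁻¹, and e^{tJ} can be computed block-by-block.

A has Jordan form
J =
  [-2,  1,  0]
  [ 0, -2,  0]
  [ 0,  0, -2]
(up to reordering of blocks).

Per-block formulas:
  For a 2×2 Jordan block J_2(-2): exp(t · J_2(-2)) = e^(-2t)·(I + t·N), where N is the 2×2 nilpotent shift.
  For a 1×1 block at λ = -2: exp(t · [-2]) = [e^(-2t)].

After assembling e^{tJ} and conjugating by P, we get:

e^{tA} =
  [-6*t*exp(-2*t) + exp(-2*t), 9*t*exp(-2*t), 0]
  [-4*t*exp(-2*t), 6*t*exp(-2*t) + exp(-2*t), 0]
  [4*t*exp(-2*t), -6*t*exp(-2*t), exp(-2*t)]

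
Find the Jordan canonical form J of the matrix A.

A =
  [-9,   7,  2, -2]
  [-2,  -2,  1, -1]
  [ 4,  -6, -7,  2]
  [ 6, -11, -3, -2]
J_3(-5) ⊕ J_1(-5)

The characteristic polynomial is
  det(x·I − A) = x^4 + 20*x^3 + 150*x^2 + 500*x + 625 = (x + 5)^4

Eigenvalues and multiplicities (the geometric multiplicity of λ is n − rank(A − λI), which equals the number of Jordan blocks for λ):
  λ = -5: algebraic multiplicity = 4, geometric multiplicity = 2

Determining the block sizes for each eigenvalue:
  λ = -5: with am = 4 and gm = 2, the partition is not yet determined (e.g. several partitions of 4 into 2 parts exist). Let N = A − (-5)·I. Computing rank(N^1) = 2, rank(N^2) = 1, rank(N^3) = 0; the number of blocks of size ≥ j is rank(N^{j−1}) − rank(N^j), giving [2, 1, 1]. So we have 1 block(s) of size 3, 1 block(s) of size 1 → block sizes [3, 1]

Assembling the blocks gives a Jordan form
J =
  [-5,  1,  0,  0]
  [ 0, -5,  1,  0]
  [ 0,  0, -5,  0]
  [ 0,  0,  0, -5]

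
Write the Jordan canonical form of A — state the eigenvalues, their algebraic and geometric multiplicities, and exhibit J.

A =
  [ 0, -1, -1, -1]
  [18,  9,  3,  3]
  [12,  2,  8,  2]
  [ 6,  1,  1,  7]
J_2(6) ⊕ J_1(6) ⊕ J_1(6)

The characteristic polynomial is
  det(x·I − A) = x^4 - 24*x^3 + 216*x^2 - 864*x + 1296 = (x - 6)^4

Eigenvalues and multiplicities (the geometric multiplicity of λ is n − rank(A − λI), which equals the number of Jordan blocks for λ):
  λ = 6: algebraic multiplicity = 4, geometric multiplicity = 3

Determining the block sizes for each eigenvalue:
  λ = 6: 3 blocks summing to 4 forces exactly one block of size 2 and the rest size 1 → block sizes [2, 1, 1]

Assembling the blocks gives a Jordan form
J =
  [6, 1, 0, 0]
  [0, 6, 0, 0]
  [0, 0, 6, 0]
  [0, 0, 0, 6]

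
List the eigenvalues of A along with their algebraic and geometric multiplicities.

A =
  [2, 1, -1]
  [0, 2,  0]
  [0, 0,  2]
λ = 2: alg = 3, geom = 2

Step 1 — factor the characteristic polynomial to read off the algebraic multiplicities:
  χ_A(x) = (x - 2)^3

Step 2 — compute geometric multiplicities via the rank-nullity identity g(λ) = n − rank(A − λI):
  rank(A − (2)·I) = 1, so dim ker(A − (2)·I) = n − 1 = 2

Summary:
  λ = 2: algebraic multiplicity = 3, geometric multiplicity = 2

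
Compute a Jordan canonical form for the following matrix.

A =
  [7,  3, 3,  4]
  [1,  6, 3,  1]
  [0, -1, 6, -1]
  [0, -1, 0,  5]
J_3(6) ⊕ J_1(6)

The characteristic polynomial is
  det(x·I − A) = x^4 - 24*x^3 + 216*x^2 - 864*x + 1296 = (x - 6)^4

Eigenvalues and multiplicities (the geometric multiplicity of λ is n − rank(A − λI), which equals the number of Jordan blocks for λ):
  λ = 6: algebraic multiplicity = 4, geometric multiplicity = 2

Determining the block sizes for each eigenvalue:
  λ = 6: with am = 4 and gm = 2, the partition is not yet determined (e.g. several partitions of 4 into 2 parts exist). Let N = A − (6)·I. Computing rank(N^1) = 2, rank(N^2) = 1, rank(N^3) = 0; the number of blocks of size ≥ j is rank(N^{j−1}) − rank(N^j), giving [2, 1, 1]. So we have 1 block(s) of size 3, 1 block(s) of size 1 → block sizes [3, 1]

Assembling the blocks gives a Jordan form
J =
  [6, 1, 0, 0]
  [0, 6, 1, 0]
  [0, 0, 6, 0]
  [0, 0, 0, 6]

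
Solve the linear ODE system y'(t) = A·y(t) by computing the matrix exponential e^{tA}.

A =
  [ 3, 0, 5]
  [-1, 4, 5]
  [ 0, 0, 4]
e^{tA} =
  [exp(3*t), 0, 5*exp(4*t) - 5*exp(3*t)]
  [-exp(4*t) + exp(3*t), exp(4*t), 5*exp(4*t) - 5*exp(3*t)]
  [0, 0, exp(4*t)]

Strategy: write A = P · J · P⁻¹ where J is a Jordan canonical form, so e^{tA} = P · e^{tJ} · P⁻¹, and e^{tJ} can be computed block-by-block.

A has Jordan form
J =
  [3, 0, 0]
  [0, 4, 0]
  [0, 0, 4]
(up to reordering of blocks).

Per-block formulas:
  For a 1×1 block at λ = 4: exp(t · [4]) = [e^(4t)].
  For a 1×1 block at λ = 3: exp(t · [3]) = [e^(3t)].

After assembling e^{tJ} and conjugating by P, we get:

e^{tA} =
  [exp(3*t), 0, 5*exp(4*t) - 5*exp(3*t)]
  [-exp(4*t) + exp(3*t), exp(4*t), 5*exp(4*t) - 5*exp(3*t)]
  [0, 0, exp(4*t)]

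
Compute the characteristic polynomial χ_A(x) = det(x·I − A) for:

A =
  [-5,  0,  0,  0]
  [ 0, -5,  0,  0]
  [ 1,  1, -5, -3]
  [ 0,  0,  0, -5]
x^4 + 20*x^3 + 150*x^2 + 500*x + 625

Expanding det(x·I − A) (e.g. by cofactor expansion or by noting that A is similar to its Jordan form J, which has the same characteristic polynomial as A) gives
  χ_A(x) = x^4 + 20*x^3 + 150*x^2 + 500*x + 625
which factors as (x + 5)^4. The eigenvalues (with algebraic multiplicities) are λ = -5 with multiplicity 4.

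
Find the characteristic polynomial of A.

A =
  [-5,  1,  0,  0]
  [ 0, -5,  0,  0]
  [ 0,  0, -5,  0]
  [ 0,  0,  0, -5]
x^4 + 20*x^3 + 150*x^2 + 500*x + 625

Expanding det(x·I − A) (e.g. by cofactor expansion or by noting that A is similar to its Jordan form J, which has the same characteristic polynomial as A) gives
  χ_A(x) = x^4 + 20*x^3 + 150*x^2 + 500*x + 625
which factors as (x + 5)^4. The eigenvalues (with algebraic multiplicities) are λ = -5 with multiplicity 4.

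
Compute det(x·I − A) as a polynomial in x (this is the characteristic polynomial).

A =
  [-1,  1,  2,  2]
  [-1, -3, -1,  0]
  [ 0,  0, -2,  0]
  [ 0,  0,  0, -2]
x^4 + 8*x^3 + 24*x^2 + 32*x + 16

Expanding det(x·I − A) (e.g. by cofactor expansion or by noting that A is similar to its Jordan form J, which has the same characteristic polynomial as A) gives
  χ_A(x) = x^4 + 8*x^3 + 24*x^2 + 32*x + 16
which factors as (x + 2)^4. The eigenvalues (with algebraic multiplicities) are λ = -2 with multiplicity 4.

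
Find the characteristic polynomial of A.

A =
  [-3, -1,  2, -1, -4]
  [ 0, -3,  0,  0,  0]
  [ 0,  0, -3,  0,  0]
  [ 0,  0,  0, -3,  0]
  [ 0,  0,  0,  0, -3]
x^5 + 15*x^4 + 90*x^3 + 270*x^2 + 405*x + 243

Expanding det(x·I − A) (e.g. by cofactor expansion or by noting that A is similar to its Jordan form J, which has the same characteristic polynomial as A) gives
  χ_A(x) = x^5 + 15*x^4 + 90*x^3 + 270*x^2 + 405*x + 243
which factors as (x + 3)^5. The eigenvalues (with algebraic multiplicities) are λ = -3 with multiplicity 5.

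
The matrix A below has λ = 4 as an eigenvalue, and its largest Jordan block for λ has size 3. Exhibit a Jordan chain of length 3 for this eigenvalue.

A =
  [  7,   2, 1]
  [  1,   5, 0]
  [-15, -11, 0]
A Jordan chain for λ = 4 of length 3:
v_1 = (-4, 4, 4)ᵀ
v_2 = (3, 1, -15)ᵀ
v_3 = (1, 0, 0)ᵀ

Let N = A − (4)·I. We want v_3 with N^3 v_3 = 0 but N^2 v_3 ≠ 0; then v_{j-1} := N · v_j for j = 3, …, 2.

Pick v_3 = (1, 0, 0)ᵀ.
Then v_2 = N · v_3 = (3, 1, -15)ᵀ.
Then v_1 = N · v_2 = (-4, 4, 4)ᵀ.

Sanity check: (A − (4)·I) v_1 = (0, 0, 0)ᵀ = 0. ✓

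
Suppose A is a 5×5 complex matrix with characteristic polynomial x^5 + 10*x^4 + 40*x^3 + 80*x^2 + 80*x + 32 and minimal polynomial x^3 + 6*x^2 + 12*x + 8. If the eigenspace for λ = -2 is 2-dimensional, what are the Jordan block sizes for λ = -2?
Block sizes for λ = -2: [3, 2]

Step 1 — from the characteristic polynomial, algebraic multiplicity of λ = -2 is 5. From dim ker(A − (-2)·I) = 2, there are exactly 2 Jordan blocks for λ = -2.
Step 2 — from the minimal polynomial, the factor (x + 2)^3 tells us the largest block for λ = -2 has size 3.
Step 3 — with total size 5, 2 blocks, and largest block 3, the block sizes (in nonincreasing order) are [3, 2].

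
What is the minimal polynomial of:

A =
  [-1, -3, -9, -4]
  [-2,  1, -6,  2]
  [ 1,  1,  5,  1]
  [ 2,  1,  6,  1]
x^4 - 6*x^3 + 13*x^2 - 12*x + 4

The characteristic polynomial is χ_A(x) = (x - 2)^2*(x - 1)^2, so the eigenvalues are known. The minimal polynomial is
  m_A(x) = Π_λ (x − λ)^{k_λ}
where k_λ is the size of the *largest* Jordan block for λ (equivalently, the smallest k with (A − λI)^k v = 0 for every generalised eigenvector v of λ).

  λ = 1: largest Jordan block has size 2, contributing (x − 1)^2
  λ = 2: largest Jordan block has size 2, contributing (x − 2)^2

So m_A(x) = (x - 2)^2*(x - 1)^2 = x^4 - 6*x^3 + 13*x^2 - 12*x + 4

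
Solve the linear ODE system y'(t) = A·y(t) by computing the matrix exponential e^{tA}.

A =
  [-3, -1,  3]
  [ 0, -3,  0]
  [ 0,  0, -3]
e^{tA} =
  [exp(-3*t), -t*exp(-3*t), 3*t*exp(-3*t)]
  [0, exp(-3*t), 0]
  [0, 0, exp(-3*t)]

Strategy: write A = P · J · P⁻¹ where J is a Jordan canonical form, so e^{tA} = P · e^{tJ} · P⁻¹, and e^{tJ} can be computed block-by-block.

A has Jordan form
J =
  [-3,  1,  0]
  [ 0, -3,  0]
  [ 0,  0, -3]
(up to reordering of blocks).

Per-block formulas:
  For a 2×2 Jordan block J_2(-3): exp(t · J_2(-3)) = e^(-3t)·(I + t·N), where N is the 2×2 nilpotent shift.
  For a 1×1 block at λ = -3: exp(t · [-3]) = [e^(-3t)].

After assembling e^{tJ} and conjugating by P, we get:

e^{tA} =
  [exp(-3*t), -t*exp(-3*t), 3*t*exp(-3*t)]
  [0, exp(-3*t), 0]
  [0, 0, exp(-3*t)]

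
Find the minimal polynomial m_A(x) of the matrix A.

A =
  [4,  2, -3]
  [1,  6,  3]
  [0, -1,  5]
x^3 - 15*x^2 + 75*x - 125

The characteristic polynomial is χ_A(x) = (x - 5)^3, so the eigenvalues are known. The minimal polynomial is
  m_A(x) = Π_λ (x − λ)^{k_λ}
where k_λ is the size of the *largest* Jordan block for λ (equivalently, the smallest k with (A − λI)^k v = 0 for every generalised eigenvector v of λ).

  λ = 5: largest Jordan block has size 3, contributing (x − 5)^3

So m_A(x) = (x - 5)^3 = x^3 - 15*x^2 + 75*x - 125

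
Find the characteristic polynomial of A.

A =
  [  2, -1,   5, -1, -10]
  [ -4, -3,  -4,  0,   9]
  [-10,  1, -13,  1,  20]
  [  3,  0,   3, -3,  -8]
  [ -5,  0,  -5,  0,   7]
x^5 + 10*x^4 + 30*x^3 - 135*x - 162

Expanding det(x·I − A) (e.g. by cofactor expansion or by noting that A is similar to its Jordan form J, which has the same characteristic polynomial as A) gives
  χ_A(x) = x^5 + 10*x^4 + 30*x^3 - 135*x - 162
which factors as (x - 2)*(x + 3)^4. The eigenvalues (with algebraic multiplicities) are λ = -3 with multiplicity 4, λ = 2 with multiplicity 1.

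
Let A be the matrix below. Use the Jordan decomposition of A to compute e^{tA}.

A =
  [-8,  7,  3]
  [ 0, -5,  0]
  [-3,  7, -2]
e^{tA} =
  [-3*t*exp(-5*t) + exp(-5*t), 7*t*exp(-5*t), 3*t*exp(-5*t)]
  [0, exp(-5*t), 0]
  [-3*t*exp(-5*t), 7*t*exp(-5*t), 3*t*exp(-5*t) + exp(-5*t)]

Strategy: write A = P · J · P⁻¹ where J is a Jordan canonical form, so e^{tA} = P · e^{tJ} · P⁻¹, and e^{tJ} can be computed block-by-block.

A has Jordan form
J =
  [-5,  1,  0]
  [ 0, -5,  0]
  [ 0,  0, -5]
(up to reordering of blocks).

Per-block formulas:
  For a 2×2 Jordan block J_2(-5): exp(t · J_2(-5)) = e^(-5t)·(I + t·N), where N is the 2×2 nilpotent shift.
  For a 1×1 block at λ = -5: exp(t · [-5]) = [e^(-5t)].

After assembling e^{tJ} and conjugating by P, we get:

e^{tA} =
  [-3*t*exp(-5*t) + exp(-5*t), 7*t*exp(-5*t), 3*t*exp(-5*t)]
  [0, exp(-5*t), 0]
  [-3*t*exp(-5*t), 7*t*exp(-5*t), 3*t*exp(-5*t) + exp(-5*t)]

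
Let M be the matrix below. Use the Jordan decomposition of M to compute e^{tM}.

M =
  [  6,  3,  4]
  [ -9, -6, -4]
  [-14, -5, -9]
e^{tM} =
  [-t^2*exp(-3*t) + 9*t*exp(-3*t) + exp(-3*t), -t^2*exp(-3*t) + 3*t*exp(-3*t), 4*t*exp(-3*t)]
  [t^2*exp(-3*t) - 9*t*exp(-3*t), t^2*exp(-3*t) - 3*t*exp(-3*t) + exp(-3*t), -4*t*exp(-3*t)]
  [3*t^2*exp(-3*t)/2 - 14*t*exp(-3*t), 3*t^2*exp(-3*t)/2 - 5*t*exp(-3*t), -6*t*exp(-3*t) + exp(-3*t)]

Strategy: write M = P · J · P⁻¹ where J is a Jordan canonical form, so e^{tM} = P · e^{tJ} · P⁻¹, and e^{tJ} can be computed block-by-block.

M has Jordan form
J =
  [-3,  1,  0]
  [ 0, -3,  1]
  [ 0,  0, -3]
(up to reordering of blocks).

Per-block formulas:
  For a 3×3 Jordan block J_3(-3): exp(t · J_3(-3)) = e^(-3t)·(I + t·N + (t^2/2)·N^2), where N is the 3×3 nilpotent shift.

After assembling e^{tJ} and conjugating by P, we get:

e^{tM} =
  [-t^2*exp(-3*t) + 9*t*exp(-3*t) + exp(-3*t), -t^2*exp(-3*t) + 3*t*exp(-3*t), 4*t*exp(-3*t)]
  [t^2*exp(-3*t) - 9*t*exp(-3*t), t^2*exp(-3*t) - 3*t*exp(-3*t) + exp(-3*t), -4*t*exp(-3*t)]
  [3*t^2*exp(-3*t)/2 - 14*t*exp(-3*t), 3*t^2*exp(-3*t)/2 - 5*t*exp(-3*t), -6*t*exp(-3*t) + exp(-3*t)]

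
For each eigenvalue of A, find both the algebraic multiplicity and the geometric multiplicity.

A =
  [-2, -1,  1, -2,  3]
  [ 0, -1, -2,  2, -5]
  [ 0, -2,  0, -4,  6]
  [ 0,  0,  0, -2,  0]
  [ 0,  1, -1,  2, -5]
λ = -2: alg = 5, geom = 3

Step 1 — factor the characteristic polynomial to read off the algebraic multiplicities:
  χ_A(x) = (x + 2)^5

Step 2 — compute geometric multiplicities via the rank-nullity identity g(λ) = n − rank(A − λI):
  rank(A − (-2)·I) = 2, so dim ker(A − (-2)·I) = n − 2 = 3

Summary:
  λ = -2: algebraic multiplicity = 5, geometric multiplicity = 3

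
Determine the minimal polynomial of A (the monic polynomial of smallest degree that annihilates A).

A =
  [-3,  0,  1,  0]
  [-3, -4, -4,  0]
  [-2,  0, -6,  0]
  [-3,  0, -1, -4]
x^3 + 13*x^2 + 56*x + 80

The characteristic polynomial is χ_A(x) = (x + 4)^3*(x + 5), so the eigenvalues are known. The minimal polynomial is
  m_A(x) = Π_λ (x − λ)^{k_λ}
where k_λ is the size of the *largest* Jordan block for λ (equivalently, the smallest k with (A − λI)^k v = 0 for every generalised eigenvector v of λ).

  λ = -5: largest Jordan block has size 1, contributing (x + 5)
  λ = -4: largest Jordan block has size 2, contributing (x + 4)^2

So m_A(x) = (x + 4)^2*(x + 5) = x^3 + 13*x^2 + 56*x + 80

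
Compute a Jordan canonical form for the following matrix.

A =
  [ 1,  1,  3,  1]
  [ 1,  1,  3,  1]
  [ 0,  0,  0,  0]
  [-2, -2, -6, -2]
J_2(0) ⊕ J_1(0) ⊕ J_1(0)

The characteristic polynomial is
  det(x·I − A) = x^4

Eigenvalues and multiplicities (the geometric multiplicity of λ is n − rank(A − λI), which equals the number of Jordan blocks for λ):
  λ = 0: algebraic multiplicity = 4, geometric multiplicity = 3

Determining the block sizes for each eigenvalue:
  λ = 0: 3 blocks summing to 4 forces exactly one block of size 2 and the rest size 1 → block sizes [2, 1, 1]

Assembling the blocks gives a Jordan form
J =
  [0, 1, 0, 0]
  [0, 0, 0, 0]
  [0, 0, 0, 0]
  [0, 0, 0, 0]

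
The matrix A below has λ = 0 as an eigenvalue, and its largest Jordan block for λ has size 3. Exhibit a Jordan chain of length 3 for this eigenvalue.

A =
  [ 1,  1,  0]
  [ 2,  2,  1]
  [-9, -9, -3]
A Jordan chain for λ = 0 of length 3:
v_1 = (3, -3, 0)ᵀ
v_2 = (1, 2, -9)ᵀ
v_3 = (1, 0, 0)ᵀ

Let N = A − (0)·I. We want v_3 with N^3 v_3 = 0 but N^2 v_3 ≠ 0; then v_{j-1} := N · v_j for j = 3, …, 2.

Pick v_3 = (1, 0, 0)ᵀ.
Then v_2 = N · v_3 = (1, 2, -9)ᵀ.
Then v_1 = N · v_2 = (3, -3, 0)ᵀ.

Sanity check: (A − (0)·I) v_1 = (0, 0, 0)ᵀ = 0. ✓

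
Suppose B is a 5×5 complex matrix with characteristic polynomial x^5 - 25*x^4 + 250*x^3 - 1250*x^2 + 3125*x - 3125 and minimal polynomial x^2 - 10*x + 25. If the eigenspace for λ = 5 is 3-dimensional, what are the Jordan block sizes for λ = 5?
Block sizes for λ = 5: [2, 2, 1]

Step 1 — from the characteristic polynomial, algebraic multiplicity of λ = 5 is 5. From dim ker(B − (5)·I) = 3, there are exactly 3 Jordan blocks for λ = 5.
Step 2 — from the minimal polynomial, the factor (x − 5)^2 tells us the largest block for λ = 5 has size 2.
Step 3 — with total size 5, 3 blocks, and largest block 2, the block sizes (in nonincreasing order) are [2, 2, 1].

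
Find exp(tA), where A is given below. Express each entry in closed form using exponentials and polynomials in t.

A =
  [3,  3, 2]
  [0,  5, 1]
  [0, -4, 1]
e^{tA} =
  [exp(3*t), -t^2*exp(3*t) + 3*t*exp(3*t), -t^2*exp(3*t)/2 + 2*t*exp(3*t)]
  [0, 2*t*exp(3*t) + exp(3*t), t*exp(3*t)]
  [0, -4*t*exp(3*t), -2*t*exp(3*t) + exp(3*t)]

Strategy: write A = P · J · P⁻¹ where J is a Jordan canonical form, so e^{tA} = P · e^{tJ} · P⁻¹, and e^{tJ} can be computed block-by-block.

A has Jordan form
J =
  [3, 1, 0]
  [0, 3, 1]
  [0, 0, 3]
(up to reordering of blocks).

Per-block formulas:
  For a 3×3 Jordan block J_3(3): exp(t · J_3(3)) = e^(3t)·(I + t·N + (t^2/2)·N^2), where N is the 3×3 nilpotent shift.

After assembling e^{tJ} and conjugating by P, we get:

e^{tA} =
  [exp(3*t), -t^2*exp(3*t) + 3*t*exp(3*t), -t^2*exp(3*t)/2 + 2*t*exp(3*t)]
  [0, 2*t*exp(3*t) + exp(3*t), t*exp(3*t)]
  [0, -4*t*exp(3*t), -2*t*exp(3*t) + exp(3*t)]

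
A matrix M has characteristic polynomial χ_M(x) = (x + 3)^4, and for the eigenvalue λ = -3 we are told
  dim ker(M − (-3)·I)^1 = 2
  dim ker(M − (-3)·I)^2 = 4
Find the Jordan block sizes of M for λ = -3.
Block sizes for λ = -3: [2, 2]

From the dimensions of kernels of powers, the number of Jordan blocks of size at least j is d_j − d_{j−1} where d_j = dim ker(N^j) (with d_0 = 0). Computing the differences gives [2, 2].
The number of blocks of size exactly k is (#blocks of size ≥ k) − (#blocks of size ≥ k + 1), so the partition is: 2 block(s) of size 2.
In nonincreasing order the block sizes are [2, 2].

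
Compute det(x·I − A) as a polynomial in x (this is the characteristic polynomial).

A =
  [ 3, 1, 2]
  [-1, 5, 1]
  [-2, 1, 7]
x^3 - 15*x^2 + 75*x - 125

Expanding det(x·I − A) (e.g. by cofactor expansion or by noting that A is similar to its Jordan form J, which has the same characteristic polynomial as A) gives
  χ_A(x) = x^3 - 15*x^2 + 75*x - 125
which factors as (x - 5)^3. The eigenvalues (with algebraic multiplicities) are λ = 5 with multiplicity 3.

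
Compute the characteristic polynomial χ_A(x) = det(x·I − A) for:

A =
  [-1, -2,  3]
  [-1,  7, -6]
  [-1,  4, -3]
x^3 - 3*x^2

Expanding det(x·I − A) (e.g. by cofactor expansion or by noting that A is similar to its Jordan form J, which has the same characteristic polynomial as A) gives
  χ_A(x) = x^3 - 3*x^2
which factors as x^2*(x - 3). The eigenvalues (with algebraic multiplicities) are λ = 0 with multiplicity 2, λ = 3 with multiplicity 1.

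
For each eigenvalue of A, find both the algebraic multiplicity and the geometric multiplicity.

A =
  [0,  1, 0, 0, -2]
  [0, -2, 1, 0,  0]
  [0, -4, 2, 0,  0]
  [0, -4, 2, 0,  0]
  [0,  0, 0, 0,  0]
λ = 0: alg = 5, geom = 3

Step 1 — factor the characteristic polynomial to read off the algebraic multiplicities:
  χ_A(x) = x^5

Step 2 — compute geometric multiplicities via the rank-nullity identity g(λ) = n − rank(A − λI):
  rank(A − (0)·I) = 2, so dim ker(A − (0)·I) = n − 2 = 3

Summary:
  λ = 0: algebraic multiplicity = 5, geometric multiplicity = 3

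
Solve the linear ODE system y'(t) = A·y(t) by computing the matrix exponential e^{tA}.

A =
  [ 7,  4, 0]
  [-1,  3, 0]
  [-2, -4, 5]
e^{tA} =
  [2*t*exp(5*t) + exp(5*t), 4*t*exp(5*t), 0]
  [-t*exp(5*t), -2*t*exp(5*t) + exp(5*t), 0]
  [-2*t*exp(5*t), -4*t*exp(5*t), exp(5*t)]

Strategy: write A = P · J · P⁻¹ where J is a Jordan canonical form, so e^{tA} = P · e^{tJ} · P⁻¹, and e^{tJ} can be computed block-by-block.

A has Jordan form
J =
  [5, 1, 0]
  [0, 5, 0]
  [0, 0, 5]
(up to reordering of blocks).

Per-block formulas:
  For a 2×2 Jordan block J_2(5): exp(t · J_2(5)) = e^(5t)·(I + t·N), where N is the 2×2 nilpotent shift.
  For a 1×1 block at λ = 5: exp(t · [5]) = [e^(5t)].

After assembling e^{tJ} and conjugating by P, we get:

e^{tA} =
  [2*t*exp(5*t) + exp(5*t), 4*t*exp(5*t), 0]
  [-t*exp(5*t), -2*t*exp(5*t) + exp(5*t), 0]
  [-2*t*exp(5*t), -4*t*exp(5*t), exp(5*t)]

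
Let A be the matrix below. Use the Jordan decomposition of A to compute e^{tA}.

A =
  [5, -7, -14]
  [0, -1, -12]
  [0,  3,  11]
e^{tA} =
  [exp(5*t), -7*t*exp(5*t), -14*t*exp(5*t)]
  [0, -6*t*exp(5*t) + exp(5*t), -12*t*exp(5*t)]
  [0, 3*t*exp(5*t), 6*t*exp(5*t) + exp(5*t)]

Strategy: write A = P · J · P⁻¹ where J is a Jordan canonical form, so e^{tA} = P · e^{tJ} · P⁻¹, and e^{tJ} can be computed block-by-block.

A has Jordan form
J =
  [5, 1, 0]
  [0, 5, 0]
  [0, 0, 5]
(up to reordering of blocks).

Per-block formulas:
  For a 2×2 Jordan block J_2(5): exp(t · J_2(5)) = e^(5t)·(I + t·N), where N is the 2×2 nilpotent shift.
  For a 1×1 block at λ = 5: exp(t · [5]) = [e^(5t)].

After assembling e^{tJ} and conjugating by P, we get:

e^{tA} =
  [exp(5*t), -7*t*exp(5*t), -14*t*exp(5*t)]
  [0, -6*t*exp(5*t) + exp(5*t), -12*t*exp(5*t)]
  [0, 3*t*exp(5*t), 6*t*exp(5*t) + exp(5*t)]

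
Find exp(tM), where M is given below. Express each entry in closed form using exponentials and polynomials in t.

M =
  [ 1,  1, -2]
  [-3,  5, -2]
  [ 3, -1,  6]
e^{tM} =
  [-3*t*exp(4*t) + exp(4*t), t*exp(4*t), -2*t*exp(4*t)]
  [-3*t*exp(4*t), t*exp(4*t) + exp(4*t), -2*t*exp(4*t)]
  [3*t*exp(4*t), -t*exp(4*t), 2*t*exp(4*t) + exp(4*t)]

Strategy: write M = P · J · P⁻¹ where J is a Jordan canonical form, so e^{tM} = P · e^{tJ} · P⁻¹, and e^{tJ} can be computed block-by-block.

M has Jordan form
J =
  [4, 1, 0]
  [0, 4, 0]
  [0, 0, 4]
(up to reordering of blocks).

Per-block formulas:
  For a 1×1 block at λ = 4: exp(t · [4]) = [e^(4t)].
  For a 2×2 Jordan block J_2(4): exp(t · J_2(4)) = e^(4t)·(I + t·N), where N is the 2×2 nilpotent shift.

After assembling e^{tJ} and conjugating by P, we get:

e^{tM} =
  [-3*t*exp(4*t) + exp(4*t), t*exp(4*t), -2*t*exp(4*t)]
  [-3*t*exp(4*t), t*exp(4*t) + exp(4*t), -2*t*exp(4*t)]
  [3*t*exp(4*t), -t*exp(4*t), 2*t*exp(4*t) + exp(4*t)]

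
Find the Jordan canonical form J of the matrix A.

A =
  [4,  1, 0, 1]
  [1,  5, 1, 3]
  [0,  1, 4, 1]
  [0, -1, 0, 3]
J_3(4) ⊕ J_1(4)

The characteristic polynomial is
  det(x·I − A) = x^4 - 16*x^3 + 96*x^2 - 256*x + 256 = (x - 4)^4

Eigenvalues and multiplicities (the geometric multiplicity of λ is n − rank(A − λI), which equals the number of Jordan blocks for λ):
  λ = 4: algebraic multiplicity = 4, geometric multiplicity = 2

Determining the block sizes for each eigenvalue:
  λ = 4: with am = 4 and gm = 2, the partition is not yet determined (e.g. several partitions of 4 into 2 parts exist). Let N = A − (4)·I. Computing rank(N^1) = 2, rank(N^2) = 1, rank(N^3) = 0; the number of blocks of size ≥ j is rank(N^{j−1}) − rank(N^j), giving [2, 1, 1]. So we have 1 block(s) of size 3, 1 block(s) of size 1 → block sizes [3, 1]

Assembling the blocks gives a Jordan form
J =
  [4, 1, 0, 0]
  [0, 4, 1, 0]
  [0, 0, 4, 0]
  [0, 0, 0, 4]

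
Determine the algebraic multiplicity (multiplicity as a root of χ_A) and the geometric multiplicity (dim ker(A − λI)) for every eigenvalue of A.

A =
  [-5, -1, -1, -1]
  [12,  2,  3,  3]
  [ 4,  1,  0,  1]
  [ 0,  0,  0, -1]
λ = -1: alg = 4, geom = 3

Step 1 — factor the characteristic polynomial to read off the algebraic multiplicities:
  χ_A(x) = (x + 1)^4

Step 2 — compute geometric multiplicities via the rank-nullity identity g(λ) = n − rank(A − λI):
  rank(A − (-1)·I) = 1, so dim ker(A − (-1)·I) = n − 1 = 3

Summary:
  λ = -1: algebraic multiplicity = 4, geometric multiplicity = 3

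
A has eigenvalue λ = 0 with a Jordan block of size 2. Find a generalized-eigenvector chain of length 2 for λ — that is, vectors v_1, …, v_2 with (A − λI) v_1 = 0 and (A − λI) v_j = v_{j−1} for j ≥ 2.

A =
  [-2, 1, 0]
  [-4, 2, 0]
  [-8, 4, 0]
A Jordan chain for λ = 0 of length 2:
v_1 = (-2, -4, -8)ᵀ
v_2 = (1, 0, 0)ᵀ

Let N = A − (0)·I. We want v_2 with N^2 v_2 = 0 but N^1 v_2 ≠ 0; then v_{j-1} := N · v_j for j = 2, …, 2.

Pick v_2 = (1, 0, 0)ᵀ.
Then v_1 = N · v_2 = (-2, -4, -8)ᵀ.

Sanity check: (A − (0)·I) v_1 = (0, 0, 0)ᵀ = 0. ✓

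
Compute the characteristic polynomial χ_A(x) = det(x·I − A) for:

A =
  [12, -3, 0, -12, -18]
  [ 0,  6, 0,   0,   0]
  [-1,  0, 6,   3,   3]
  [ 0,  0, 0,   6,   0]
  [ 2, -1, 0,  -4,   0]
x^5 - 30*x^4 + 360*x^3 - 2160*x^2 + 6480*x - 7776

Expanding det(x·I − A) (e.g. by cofactor expansion or by noting that A is similar to its Jordan form J, which has the same characteristic polynomial as A) gives
  χ_A(x) = x^5 - 30*x^4 + 360*x^3 - 2160*x^2 + 6480*x - 7776
which factors as (x - 6)^5. The eigenvalues (with algebraic multiplicities) are λ = 6 with multiplicity 5.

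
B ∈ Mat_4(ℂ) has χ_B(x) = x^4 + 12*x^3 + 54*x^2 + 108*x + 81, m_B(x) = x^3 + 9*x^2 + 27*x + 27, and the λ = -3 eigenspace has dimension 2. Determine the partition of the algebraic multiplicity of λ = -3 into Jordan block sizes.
Block sizes for λ = -3: [3, 1]

Step 1 — from the characteristic polynomial, algebraic multiplicity of λ = -3 is 4. From dim ker(B − (-3)·I) = 2, there are exactly 2 Jordan blocks for λ = -3.
Step 2 — from the minimal polynomial, the factor (x + 3)^3 tells us the largest block for λ = -3 has size 3.
Step 3 — with total size 4, 2 blocks, and largest block 3, the block sizes (in nonincreasing order) are [3, 1].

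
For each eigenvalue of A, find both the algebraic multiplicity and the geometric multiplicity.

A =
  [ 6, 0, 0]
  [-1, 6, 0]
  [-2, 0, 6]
λ = 6: alg = 3, geom = 2

Step 1 — factor the characteristic polynomial to read off the algebraic multiplicities:
  χ_A(x) = (x - 6)^3

Step 2 — compute geometric multiplicities via the rank-nullity identity g(λ) = n − rank(A − λI):
  rank(A − (6)·I) = 1, so dim ker(A − (6)·I) = n − 1 = 2

Summary:
  λ = 6: algebraic multiplicity = 3, geometric multiplicity = 2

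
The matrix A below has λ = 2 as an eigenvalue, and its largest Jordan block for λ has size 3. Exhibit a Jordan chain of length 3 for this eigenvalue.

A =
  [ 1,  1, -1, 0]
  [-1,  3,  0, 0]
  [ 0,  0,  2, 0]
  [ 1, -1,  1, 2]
A Jordan chain for λ = 2 of length 3:
v_1 = (1, 1, 0, -1)ᵀ
v_2 = (-1, 0, 0, 1)ᵀ
v_3 = (0, 0, 1, 0)ᵀ

Let N = A − (2)·I. We want v_3 with N^3 v_3 = 0 but N^2 v_3 ≠ 0; then v_{j-1} := N · v_j for j = 3, …, 2.

Pick v_3 = (0, 0, 1, 0)ᵀ.
Then v_2 = N · v_3 = (-1, 0, 0, 1)ᵀ.
Then v_1 = N · v_2 = (1, 1, 0, -1)ᵀ.

Sanity check: (A − (2)·I) v_1 = (0, 0, 0, 0)ᵀ = 0. ✓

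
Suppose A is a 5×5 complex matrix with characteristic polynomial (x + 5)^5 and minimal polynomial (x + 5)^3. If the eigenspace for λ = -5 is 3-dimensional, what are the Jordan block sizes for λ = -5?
Block sizes for λ = -5: [3, 1, 1]

Step 1 — from the characteristic polynomial, algebraic multiplicity of λ = -5 is 5. From dim ker(A − (-5)·I) = 3, there are exactly 3 Jordan blocks for λ = -5.
Step 2 — from the minimal polynomial, the factor (x + 5)^3 tells us the largest block for λ = -5 has size 3.
Step 3 — with total size 5, 3 blocks, and largest block 3, the block sizes (in nonincreasing order) are [3, 1, 1].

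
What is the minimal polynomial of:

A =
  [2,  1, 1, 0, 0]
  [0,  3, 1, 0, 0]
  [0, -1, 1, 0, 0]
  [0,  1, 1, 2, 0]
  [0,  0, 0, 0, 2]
x^2 - 4*x + 4

The characteristic polynomial is χ_A(x) = (x - 2)^5, so the eigenvalues are known. The minimal polynomial is
  m_A(x) = Π_λ (x − λ)^{k_λ}
where k_λ is the size of the *largest* Jordan block for λ (equivalently, the smallest k with (A − λI)^k v = 0 for every generalised eigenvector v of λ).

  λ = 2: largest Jordan block has size 2, contributing (x − 2)^2

So m_A(x) = (x - 2)^2 = x^2 - 4*x + 4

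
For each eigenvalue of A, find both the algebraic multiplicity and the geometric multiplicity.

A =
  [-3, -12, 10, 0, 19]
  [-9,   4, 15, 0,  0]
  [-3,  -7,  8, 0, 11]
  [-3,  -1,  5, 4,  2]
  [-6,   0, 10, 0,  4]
λ = 3: alg = 3, geom = 2; λ = 4: alg = 2, geom = 2

Step 1 — factor the characteristic polynomial to read off the algebraic multiplicities:
  χ_A(x) = (x - 4)^2*(x - 3)^3

Step 2 — compute geometric multiplicities via the rank-nullity identity g(λ) = n − rank(A − λI):
  rank(A − (3)·I) = 3, so dim ker(A − (3)·I) = n − 3 = 2
  rank(A − (4)·I) = 3, so dim ker(A − (4)·I) = n − 3 = 2

Summary:
  λ = 3: algebraic multiplicity = 3, geometric multiplicity = 2
  λ = 4: algebraic multiplicity = 2, geometric multiplicity = 2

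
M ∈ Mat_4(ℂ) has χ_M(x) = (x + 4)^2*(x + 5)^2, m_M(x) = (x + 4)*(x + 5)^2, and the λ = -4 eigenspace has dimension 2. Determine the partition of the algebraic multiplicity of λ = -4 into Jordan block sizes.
Block sizes for λ = -4: [1, 1]

Step 1 — from the characteristic polynomial, algebraic multiplicity of λ = -4 is 2. From dim ker(M − (-4)·I) = 2, there are exactly 2 Jordan blocks for λ = -4.
Step 2 — from the minimal polynomial, the factor (x + 4) tells us the largest block for λ = -4 has size 1.
Step 3 — with total size 2, 2 blocks, and largest block 1, the block sizes (in nonincreasing order) are [1, 1].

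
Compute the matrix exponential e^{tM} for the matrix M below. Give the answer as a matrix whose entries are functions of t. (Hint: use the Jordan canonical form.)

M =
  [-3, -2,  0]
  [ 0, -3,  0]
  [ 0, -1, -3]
e^{tM} =
  [exp(-3*t), -2*t*exp(-3*t), 0]
  [0, exp(-3*t), 0]
  [0, -t*exp(-3*t), exp(-3*t)]

Strategy: write M = P · J · P⁻¹ where J is a Jordan canonical form, so e^{tM} = P · e^{tJ} · P⁻¹, and e^{tJ} can be computed block-by-block.

M has Jordan form
J =
  [-3,  1,  0]
  [ 0, -3,  0]
  [ 0,  0, -3]
(up to reordering of blocks).

Per-block formulas:
  For a 1×1 block at λ = -3: exp(t · [-3]) = [e^(-3t)].
  For a 2×2 Jordan block J_2(-3): exp(t · J_2(-3)) = e^(-3t)·(I + t·N), where N is the 2×2 nilpotent shift.

After assembling e^{tJ} and conjugating by P, we get:

e^{tM} =
  [exp(-3*t), -2*t*exp(-3*t), 0]
  [0, exp(-3*t), 0]
  [0, -t*exp(-3*t), exp(-3*t)]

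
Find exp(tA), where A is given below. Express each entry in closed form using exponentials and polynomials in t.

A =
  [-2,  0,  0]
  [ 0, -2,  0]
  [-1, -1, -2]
e^{tA} =
  [exp(-2*t), 0, 0]
  [0, exp(-2*t), 0]
  [-t*exp(-2*t), -t*exp(-2*t), exp(-2*t)]

Strategy: write A = P · J · P⁻¹ where J is a Jordan canonical form, so e^{tA} = P · e^{tJ} · P⁻¹, and e^{tJ} can be computed block-by-block.

A has Jordan form
J =
  [-2,  1,  0]
  [ 0, -2,  0]
  [ 0,  0, -2]
(up to reordering of blocks).

Per-block formulas:
  For a 2×2 Jordan block J_2(-2): exp(t · J_2(-2)) = e^(-2t)·(I + t·N), where N is the 2×2 nilpotent shift.
  For a 1×1 block at λ = -2: exp(t · [-2]) = [e^(-2t)].

After assembling e^{tJ} and conjugating by P, we get:

e^{tA} =
  [exp(-2*t), 0, 0]
  [0, exp(-2*t), 0]
  [-t*exp(-2*t), -t*exp(-2*t), exp(-2*t)]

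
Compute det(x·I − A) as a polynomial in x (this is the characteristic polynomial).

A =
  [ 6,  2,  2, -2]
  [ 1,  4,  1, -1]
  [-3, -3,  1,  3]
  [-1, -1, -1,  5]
x^4 - 16*x^3 + 96*x^2 - 256*x + 256

Expanding det(x·I − A) (e.g. by cofactor expansion or by noting that A is similar to its Jordan form J, which has the same characteristic polynomial as A) gives
  χ_A(x) = x^4 - 16*x^3 + 96*x^2 - 256*x + 256
which factors as (x - 4)^4. The eigenvalues (with algebraic multiplicities) are λ = 4 with multiplicity 4.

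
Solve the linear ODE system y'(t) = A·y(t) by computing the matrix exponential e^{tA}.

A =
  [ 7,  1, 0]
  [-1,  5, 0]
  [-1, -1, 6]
e^{tA} =
  [t*exp(6*t) + exp(6*t), t*exp(6*t), 0]
  [-t*exp(6*t), -t*exp(6*t) + exp(6*t), 0]
  [-t*exp(6*t), -t*exp(6*t), exp(6*t)]

Strategy: write A = P · J · P⁻¹ where J is a Jordan canonical form, so e^{tA} = P · e^{tJ} · P⁻¹, and e^{tJ} can be computed block-by-block.

A has Jordan form
J =
  [6, 1, 0]
  [0, 6, 0]
  [0, 0, 6]
(up to reordering of blocks).

Per-block formulas:
  For a 1×1 block at λ = 6: exp(t · [6]) = [e^(6t)].
  For a 2×2 Jordan block J_2(6): exp(t · J_2(6)) = e^(6t)·(I + t·N), where N is the 2×2 nilpotent shift.

After assembling e^{tJ} and conjugating by P, we get:

e^{tA} =
  [t*exp(6*t) + exp(6*t), t*exp(6*t), 0]
  [-t*exp(6*t), -t*exp(6*t) + exp(6*t), 0]
  [-t*exp(6*t), -t*exp(6*t), exp(6*t)]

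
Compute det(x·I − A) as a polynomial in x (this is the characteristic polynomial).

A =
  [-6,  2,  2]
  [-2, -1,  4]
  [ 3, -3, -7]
x^3 + 14*x^2 + 65*x + 100

Expanding det(x·I − A) (e.g. by cofactor expansion or by noting that A is similar to its Jordan form J, which has the same characteristic polynomial as A) gives
  χ_A(x) = x^3 + 14*x^2 + 65*x + 100
which factors as (x + 4)*(x + 5)^2. The eigenvalues (with algebraic multiplicities) are λ = -5 with multiplicity 2, λ = -4 with multiplicity 1.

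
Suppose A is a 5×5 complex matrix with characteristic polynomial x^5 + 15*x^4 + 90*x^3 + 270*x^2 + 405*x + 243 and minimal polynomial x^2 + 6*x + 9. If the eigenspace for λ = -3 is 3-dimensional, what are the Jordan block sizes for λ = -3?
Block sizes for λ = -3: [2, 2, 1]

Step 1 — from the characteristic polynomial, algebraic multiplicity of λ = -3 is 5. From dim ker(A − (-3)·I) = 3, there are exactly 3 Jordan blocks for λ = -3.
Step 2 — from the minimal polynomial, the factor (x + 3)^2 tells us the largest block for λ = -3 has size 2.
Step 3 — with total size 5, 3 blocks, and largest block 2, the block sizes (in nonincreasing order) are [2, 2, 1].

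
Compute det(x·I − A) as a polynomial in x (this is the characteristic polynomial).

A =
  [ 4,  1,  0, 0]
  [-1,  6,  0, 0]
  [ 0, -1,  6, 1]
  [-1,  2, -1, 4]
x^4 - 20*x^3 + 150*x^2 - 500*x + 625

Expanding det(x·I − A) (e.g. by cofactor expansion or by noting that A is similar to its Jordan form J, which has the same characteristic polynomial as A) gives
  χ_A(x) = x^4 - 20*x^3 + 150*x^2 - 500*x + 625
which factors as (x - 5)^4. The eigenvalues (with algebraic multiplicities) are λ = 5 with multiplicity 4.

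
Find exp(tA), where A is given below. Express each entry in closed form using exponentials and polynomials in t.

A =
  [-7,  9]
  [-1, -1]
e^{tA} =
  [-3*t*exp(-4*t) + exp(-4*t), 9*t*exp(-4*t)]
  [-t*exp(-4*t), 3*t*exp(-4*t) + exp(-4*t)]

Strategy: write A = P · J · P⁻¹ where J is a Jordan canonical form, so e^{tA} = P · e^{tJ} · P⁻¹, and e^{tJ} can be computed block-by-block.

A has Jordan form
J =
  [-4,  1]
  [ 0, -4]
(up to reordering of blocks).

Per-block formulas:
  For a 2×2 Jordan block J_2(-4): exp(t · J_2(-4)) = e^(-4t)·(I + t·N), where N is the 2×2 nilpotent shift.

After assembling e^{tJ} and conjugating by P, we get:

e^{tA} =
  [-3*t*exp(-4*t) + exp(-4*t), 9*t*exp(-4*t)]
  [-t*exp(-4*t), 3*t*exp(-4*t) + exp(-4*t)]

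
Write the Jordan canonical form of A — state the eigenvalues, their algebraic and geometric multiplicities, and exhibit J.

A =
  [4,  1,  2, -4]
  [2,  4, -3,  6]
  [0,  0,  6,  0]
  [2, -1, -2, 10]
J_3(6) ⊕ J_1(6)

The characteristic polynomial is
  det(x·I − A) = x^4 - 24*x^3 + 216*x^2 - 864*x + 1296 = (x - 6)^4

Eigenvalues and multiplicities (the geometric multiplicity of λ is n − rank(A − λI), which equals the number of Jordan blocks for λ):
  λ = 6: algebraic multiplicity = 4, geometric multiplicity = 2

Determining the block sizes for each eigenvalue:
  λ = 6: with am = 4 and gm = 2, the partition is not yet determined (e.g. several partitions of 4 into 2 parts exist). Let N = A − (6)·I. Computing rank(N^1) = 2, rank(N^2) = 1, rank(N^3) = 0; the number of blocks of size ≥ j is rank(N^{j−1}) − rank(N^j), giving [2, 1, 1]. So we have 1 block(s) of size 3, 1 block(s) of size 1 → block sizes [3, 1]

Assembling the blocks gives a Jordan form
J =
  [6, 1, 0, 0]
  [0, 6, 1, 0]
  [0, 0, 6, 0]
  [0, 0, 0, 6]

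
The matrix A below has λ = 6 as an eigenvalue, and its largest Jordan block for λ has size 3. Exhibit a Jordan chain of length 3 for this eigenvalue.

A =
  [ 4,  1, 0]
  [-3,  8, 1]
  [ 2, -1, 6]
A Jordan chain for λ = 6 of length 3:
v_1 = (1, 2, -1)ᵀ
v_2 = (-2, -3, 2)ᵀ
v_3 = (1, 0, 0)ᵀ

Let N = A − (6)·I. We want v_3 with N^3 v_3 = 0 but N^2 v_3 ≠ 0; then v_{j-1} := N · v_j for j = 3, …, 2.

Pick v_3 = (1, 0, 0)ᵀ.
Then v_2 = N · v_3 = (-2, -3, 2)ᵀ.
Then v_1 = N · v_2 = (1, 2, -1)ᵀ.

Sanity check: (A − (6)·I) v_1 = (0, 0, 0)ᵀ = 0. ✓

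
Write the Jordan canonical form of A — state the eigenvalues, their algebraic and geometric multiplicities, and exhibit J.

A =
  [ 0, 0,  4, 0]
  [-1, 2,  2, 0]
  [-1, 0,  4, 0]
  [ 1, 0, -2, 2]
J_2(2) ⊕ J_1(2) ⊕ J_1(2)

The characteristic polynomial is
  det(x·I − A) = x^4 - 8*x^3 + 24*x^2 - 32*x + 16 = (x - 2)^4

Eigenvalues and multiplicities (the geometric multiplicity of λ is n − rank(A − λI), which equals the number of Jordan blocks for λ):
  λ = 2: algebraic multiplicity = 4, geometric multiplicity = 3

Determining the block sizes for each eigenvalue:
  λ = 2: 3 blocks summing to 4 forces exactly one block of size 2 and the rest size 1 → block sizes [2, 1, 1]

Assembling the blocks gives a Jordan form
J =
  [2, 1, 0, 0]
  [0, 2, 0, 0]
  [0, 0, 2, 0]
  [0, 0, 0, 2]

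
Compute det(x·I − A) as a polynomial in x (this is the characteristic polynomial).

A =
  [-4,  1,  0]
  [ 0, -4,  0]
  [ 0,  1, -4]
x^3 + 12*x^2 + 48*x + 64

Expanding det(x·I − A) (e.g. by cofactor expansion or by noting that A is similar to its Jordan form J, which has the same characteristic polynomial as A) gives
  χ_A(x) = x^3 + 12*x^2 + 48*x + 64
which factors as (x + 4)^3. The eigenvalues (with algebraic multiplicities) are λ = -4 with multiplicity 3.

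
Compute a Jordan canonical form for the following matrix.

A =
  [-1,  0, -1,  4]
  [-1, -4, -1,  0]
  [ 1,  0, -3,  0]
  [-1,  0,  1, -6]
J_2(-4) ⊕ J_1(-4) ⊕ J_1(-2)

The characteristic polynomial is
  det(x·I − A) = x^4 + 14*x^3 + 72*x^2 + 160*x + 128 = (x + 2)*(x + 4)^3

Eigenvalues and multiplicities (the geometric multiplicity of λ is n − rank(A − λI), which equals the number of Jordan blocks for λ):
  λ = -4: algebraic multiplicity = 3, geometric multiplicity = 2
  λ = -2: algebraic multiplicity = 1, geometric multiplicity = 1

Determining the block sizes for each eigenvalue:
  λ = -4: 2 blocks summing to 3 forces exactly one block of size 2 and the rest size 1 → block sizes [2, 1]
  λ = -2: one block (gm = 1), so the single block has size am = 1 → block sizes [1]

Assembling the blocks gives a Jordan form
J =
  [-4,  1,  0,  0]
  [ 0, -4,  0,  0]
  [ 0,  0, -4,  0]
  [ 0,  0,  0, -2]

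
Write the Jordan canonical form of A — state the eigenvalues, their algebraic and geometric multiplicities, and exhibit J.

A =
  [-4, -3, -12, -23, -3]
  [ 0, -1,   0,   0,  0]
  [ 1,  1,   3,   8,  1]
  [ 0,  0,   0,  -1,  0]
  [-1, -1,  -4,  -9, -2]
J_2(-1) ⊕ J_2(-1) ⊕ J_1(-1)

The characteristic polynomial is
  det(x·I − A) = x^5 + 5*x^4 + 10*x^3 + 10*x^2 + 5*x + 1 = (x + 1)^5

Eigenvalues and multiplicities (the geometric multiplicity of λ is n − rank(A − λI), which equals the number of Jordan blocks for λ):
  λ = -1: algebraic multiplicity = 5, geometric multiplicity = 3

Determining the block sizes for each eigenvalue:
  λ = -1: with am = 5 and gm = 3, the partition is not yet determined (e.g. several partitions of 5 into 3 parts exist). Let N = A − (-1)·I. Computing rank(N^1) = 2, rank(N^2) = 0; the number of blocks of size ≥ j is rank(N^{j−1}) − rank(N^j), giving [3, 2]. So we have 2 block(s) of size 2, 1 block(s) of size 1 → block sizes [2, 2, 1]

Assembling the blocks gives a Jordan form
J =
  [-1,  1,  0,  0,  0]
  [ 0, -1,  0,  0,  0]
  [ 0,  0, -1,  1,  0]
  [ 0,  0,  0, -1,  0]
  [ 0,  0,  0,  0, -1]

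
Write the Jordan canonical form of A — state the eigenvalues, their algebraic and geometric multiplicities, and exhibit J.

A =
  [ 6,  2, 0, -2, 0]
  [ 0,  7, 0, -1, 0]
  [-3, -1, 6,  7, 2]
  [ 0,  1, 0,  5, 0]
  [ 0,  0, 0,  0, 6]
J_2(6) ⊕ J_2(6) ⊕ J_1(6)

The characteristic polynomial is
  det(x·I − A) = x^5 - 30*x^4 + 360*x^3 - 2160*x^2 + 6480*x - 7776 = (x - 6)^5

Eigenvalues and multiplicities (the geometric multiplicity of λ is n − rank(A − λI), which equals the number of Jordan blocks for λ):
  λ = 6: algebraic multiplicity = 5, geometric multiplicity = 3

Determining the block sizes for each eigenvalue:
  λ = 6: with am = 5 and gm = 3, the partition is not yet determined (e.g. several partitions of 5 into 3 parts exist). Let N = A − (6)·I. Computing rank(N^1) = 2, rank(N^2) = 0; the number of blocks of size ≥ j is rank(N^{j−1}) − rank(N^j), giving [3, 2]. So we have 2 block(s) of size 2, 1 block(s) of size 1 → block sizes [2, 2, 1]

Assembling the blocks gives a Jordan form
J =
  [6, 1, 0, 0, 0]
  [0, 6, 0, 0, 0]
  [0, 0, 6, 1, 0]
  [0, 0, 0, 6, 0]
  [0, 0, 0, 0, 6]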